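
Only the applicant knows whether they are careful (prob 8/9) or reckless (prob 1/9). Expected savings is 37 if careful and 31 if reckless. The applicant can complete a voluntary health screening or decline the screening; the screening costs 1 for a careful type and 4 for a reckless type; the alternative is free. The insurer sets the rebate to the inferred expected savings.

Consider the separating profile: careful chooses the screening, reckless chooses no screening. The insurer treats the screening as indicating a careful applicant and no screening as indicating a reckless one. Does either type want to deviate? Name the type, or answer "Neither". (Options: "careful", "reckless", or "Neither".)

reckless

The screening pays 37; no screening pays 31.
careful: assigned the screening, nets 37 − 1 = 36; deviating to no screening nets 31.
reckless: assigned no screening, nets 31; deviating to the screening nets 37 − 4 = 33.
The reckless type gains 2 by deviating.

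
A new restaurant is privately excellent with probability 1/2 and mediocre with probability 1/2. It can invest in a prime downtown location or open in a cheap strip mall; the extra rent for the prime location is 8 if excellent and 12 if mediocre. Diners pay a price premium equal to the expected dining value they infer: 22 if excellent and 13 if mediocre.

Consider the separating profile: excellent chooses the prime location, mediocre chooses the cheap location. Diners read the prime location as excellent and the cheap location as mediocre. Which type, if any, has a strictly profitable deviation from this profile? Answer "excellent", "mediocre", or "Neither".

The prime location pays 22; the cheap location pays 13.
excellent: assigned the prime location, nets 22 − 8 = 14; deviating to the cheap location nets 13.
mediocre: assigned the cheap location, nets 13; deviating to the prime location nets 22 − 12 = 10.
Both types strictly prefer their assigned action; no profitable deviation.

Neither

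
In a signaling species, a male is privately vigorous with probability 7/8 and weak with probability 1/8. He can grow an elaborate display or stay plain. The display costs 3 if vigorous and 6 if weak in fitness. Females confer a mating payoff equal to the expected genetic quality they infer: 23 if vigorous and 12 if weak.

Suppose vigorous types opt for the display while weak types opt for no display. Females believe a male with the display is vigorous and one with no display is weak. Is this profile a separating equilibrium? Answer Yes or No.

No

Under these beliefs, the display earns mating payoff 23 and no display earns mating payoff 12.
vigorous: the display nets 23 − 3 = 20; no display nets 12. vigorous prefers the display.
weak: the display nets 23 − 6 = 17; no display nets 12. weak would deviate to the display.
weak has a profitable deviation, so the profile is not an equilibrium.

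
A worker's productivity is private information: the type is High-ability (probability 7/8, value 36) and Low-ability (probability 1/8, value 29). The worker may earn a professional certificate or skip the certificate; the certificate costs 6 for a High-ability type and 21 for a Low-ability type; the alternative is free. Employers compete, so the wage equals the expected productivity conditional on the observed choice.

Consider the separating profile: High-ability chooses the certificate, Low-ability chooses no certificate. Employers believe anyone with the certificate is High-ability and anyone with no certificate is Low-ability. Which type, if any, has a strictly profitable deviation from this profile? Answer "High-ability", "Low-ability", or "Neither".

The certificate pays 36; no certificate pays 29.
High-ability: assigned the certificate, nets 36 − 6 = 30; deviating to no certificate nets 29.
Low-ability: assigned no certificate, nets 29; deviating to the certificate nets 36 − 21 = 15.
Both types strictly prefer their assigned action; no profitable deviation.

Neither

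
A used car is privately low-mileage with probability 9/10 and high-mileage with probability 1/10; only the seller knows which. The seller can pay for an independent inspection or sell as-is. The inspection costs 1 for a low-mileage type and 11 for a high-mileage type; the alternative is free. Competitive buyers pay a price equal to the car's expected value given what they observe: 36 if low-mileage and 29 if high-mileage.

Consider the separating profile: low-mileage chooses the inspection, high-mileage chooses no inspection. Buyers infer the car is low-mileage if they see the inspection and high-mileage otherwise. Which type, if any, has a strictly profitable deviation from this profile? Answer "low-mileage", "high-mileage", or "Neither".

The inspection pays 36; no inspection pays 29.
low-mileage: assigned the inspection, nets 36 − 1 = 35; deviating to no inspection nets 29.
high-mileage: assigned no inspection, nets 29; deviating to the inspection nets 36 − 11 = 25.
Both types strictly prefer their assigned action; no profitable deviation.

Neither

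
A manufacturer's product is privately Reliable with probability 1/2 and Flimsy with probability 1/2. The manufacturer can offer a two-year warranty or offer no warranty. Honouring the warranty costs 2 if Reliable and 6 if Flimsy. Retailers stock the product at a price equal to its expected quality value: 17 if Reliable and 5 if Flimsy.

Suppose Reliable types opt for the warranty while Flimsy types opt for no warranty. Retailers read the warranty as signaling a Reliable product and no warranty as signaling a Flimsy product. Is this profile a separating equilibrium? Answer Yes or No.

Under these beliefs, the warranty earns price 17 and no warranty earns price 5.
Reliable: the warranty nets 17 − 2 = 15; no warranty nets 5. Reliable prefers the warranty.
Flimsy: the warranty nets 17 − 6 = 11; no warranty nets 5. Flimsy would deviate to the warranty.
Flimsy has a profitable deviation, so the profile is not an equilibrium.

No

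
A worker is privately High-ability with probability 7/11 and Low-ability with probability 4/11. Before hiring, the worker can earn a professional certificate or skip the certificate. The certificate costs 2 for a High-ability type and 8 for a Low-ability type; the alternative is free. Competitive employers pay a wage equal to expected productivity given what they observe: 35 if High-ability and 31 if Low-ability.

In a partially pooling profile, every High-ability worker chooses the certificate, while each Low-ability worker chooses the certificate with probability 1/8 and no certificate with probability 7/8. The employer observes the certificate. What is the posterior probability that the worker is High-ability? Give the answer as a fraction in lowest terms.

P(the certificate) = (7/11)·1 + (4/11)·(1/8) = 15/22.
By Bayes' rule, P(High-ability | the certificate) = (7/11) / (15/22) = 14/15.

14/15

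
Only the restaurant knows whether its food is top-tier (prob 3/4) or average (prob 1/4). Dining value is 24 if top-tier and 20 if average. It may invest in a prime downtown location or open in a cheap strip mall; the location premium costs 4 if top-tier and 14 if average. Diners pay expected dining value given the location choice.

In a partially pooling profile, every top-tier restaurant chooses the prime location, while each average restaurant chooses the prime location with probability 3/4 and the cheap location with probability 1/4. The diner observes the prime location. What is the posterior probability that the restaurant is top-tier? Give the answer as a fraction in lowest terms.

4/5

P(the prime location) = (3/4)·1 + (1/4)·(3/4) = 15/16.
By Bayes' rule, P(top-tier | the prime location) = (3/4) / (15/16) = 4/5.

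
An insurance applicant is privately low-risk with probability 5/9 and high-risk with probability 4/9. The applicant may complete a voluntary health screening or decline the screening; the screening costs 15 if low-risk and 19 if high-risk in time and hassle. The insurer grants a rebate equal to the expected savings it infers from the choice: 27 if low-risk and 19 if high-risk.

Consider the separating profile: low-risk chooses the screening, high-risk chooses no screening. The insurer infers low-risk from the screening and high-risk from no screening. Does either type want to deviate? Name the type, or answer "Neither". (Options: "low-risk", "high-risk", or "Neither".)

The screening pays 27; no screening pays 19.
low-risk: assigned the screening, nets 27 − 15 = 12; deviating to no screening nets 19.
high-risk: assigned no screening, nets 19; deviating to the screening nets 27 − 19 = 8.
The low-risk type gains 7 by deviating.

low-risk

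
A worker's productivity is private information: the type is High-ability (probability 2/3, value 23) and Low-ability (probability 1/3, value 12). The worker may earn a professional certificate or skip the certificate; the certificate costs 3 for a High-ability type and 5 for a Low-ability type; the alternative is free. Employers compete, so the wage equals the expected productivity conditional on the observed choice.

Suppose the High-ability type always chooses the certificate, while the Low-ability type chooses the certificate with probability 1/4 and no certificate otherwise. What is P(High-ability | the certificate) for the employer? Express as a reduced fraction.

8/9

P(the certificate) = (2/3)·1 + (1/3)·(1/4) = 3/4.
By Bayes' rule, P(High-ability | the certificate) = (2/3) / (3/4) = 8/9.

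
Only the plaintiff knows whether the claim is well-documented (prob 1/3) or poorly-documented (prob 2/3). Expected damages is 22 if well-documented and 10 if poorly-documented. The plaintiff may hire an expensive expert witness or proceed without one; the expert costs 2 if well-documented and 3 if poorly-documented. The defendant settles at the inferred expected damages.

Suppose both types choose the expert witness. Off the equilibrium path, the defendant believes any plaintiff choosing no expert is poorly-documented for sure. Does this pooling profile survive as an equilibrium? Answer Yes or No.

On path, the defendant holds the prior and pays 1/3·22 + 2/3·10 = 14. Off path (no expert), believing poorly-documented, it pays 10.
well-documented: the expert witness nets 14 − 2 = 12; no expert nets 10. well-documented stays.
poorly-documented: the expert witness nets 14 − 3 = 11; no expert nets 10. poorly-documented stays.
No type deviates, so pooling is sustained.

Yes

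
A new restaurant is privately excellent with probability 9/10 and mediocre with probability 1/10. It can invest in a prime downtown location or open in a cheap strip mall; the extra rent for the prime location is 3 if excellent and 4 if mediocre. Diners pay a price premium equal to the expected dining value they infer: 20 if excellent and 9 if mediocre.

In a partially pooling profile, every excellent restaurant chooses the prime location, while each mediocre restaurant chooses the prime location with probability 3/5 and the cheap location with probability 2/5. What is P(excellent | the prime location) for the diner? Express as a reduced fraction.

15/16

P(the prime location) = (9/10)·1 + (1/10)·(3/5) = 24/25.
By Bayes' rule, P(excellent | the prime location) = (9/10) / (24/25) = 15/16.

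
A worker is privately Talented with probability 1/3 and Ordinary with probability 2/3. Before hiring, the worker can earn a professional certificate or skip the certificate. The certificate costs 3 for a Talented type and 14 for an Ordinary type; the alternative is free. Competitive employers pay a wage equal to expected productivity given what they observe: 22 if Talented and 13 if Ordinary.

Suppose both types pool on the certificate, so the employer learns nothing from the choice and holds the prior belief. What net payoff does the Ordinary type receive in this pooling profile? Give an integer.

Pooled wage = 1/3·22 + 2/3·13 = 16.
Ordinary pays cost 14 for the certificate, so net payoff = 16 − 14 = 2.

2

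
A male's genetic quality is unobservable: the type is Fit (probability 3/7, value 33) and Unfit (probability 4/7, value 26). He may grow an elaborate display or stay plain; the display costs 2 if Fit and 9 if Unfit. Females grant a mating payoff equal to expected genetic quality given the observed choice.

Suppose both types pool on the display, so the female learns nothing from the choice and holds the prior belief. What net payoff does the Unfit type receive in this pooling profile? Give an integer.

Pooled mating payoff = 3/7·33 + 4/7·26 = 29.
Unfit pays cost 9 for the display, so net payoff = 29 − 9 = 20.

20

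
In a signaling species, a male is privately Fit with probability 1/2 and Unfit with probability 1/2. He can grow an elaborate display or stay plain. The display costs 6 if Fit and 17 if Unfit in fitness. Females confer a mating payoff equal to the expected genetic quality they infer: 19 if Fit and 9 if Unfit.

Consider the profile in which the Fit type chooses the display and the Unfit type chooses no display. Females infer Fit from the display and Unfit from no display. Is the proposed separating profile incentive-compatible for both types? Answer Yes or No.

Under these beliefs, the display earns mating payoff 19 and no display earns mating payoff 9.
Fit: the display nets 19 − 6 = 13; no display nets 9. Fit prefers the display.
Unfit: the display nets 19 − 17 = 2; no display nets 9. Unfit prefers no display.
Neither type deviates, so the separating profile is an equilibrium.

Yes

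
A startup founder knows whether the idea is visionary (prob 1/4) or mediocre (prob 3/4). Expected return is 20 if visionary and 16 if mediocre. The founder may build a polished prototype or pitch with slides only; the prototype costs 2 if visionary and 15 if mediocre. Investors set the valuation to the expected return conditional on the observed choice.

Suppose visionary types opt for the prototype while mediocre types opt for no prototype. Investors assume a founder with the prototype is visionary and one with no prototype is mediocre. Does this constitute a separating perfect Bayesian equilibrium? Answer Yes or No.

Under these beliefs, the prototype earns valuation 20 and no prototype earns valuation 16.
visionary: the prototype nets 20 − 2 = 18; no prototype nets 16. visionary prefers the prototype.
mediocre: the prototype nets 20 − 15 = 5; no prototype nets 16. mediocre prefers no prototype.
Neither type deviates, so the separating profile is an equilibrium.

Yes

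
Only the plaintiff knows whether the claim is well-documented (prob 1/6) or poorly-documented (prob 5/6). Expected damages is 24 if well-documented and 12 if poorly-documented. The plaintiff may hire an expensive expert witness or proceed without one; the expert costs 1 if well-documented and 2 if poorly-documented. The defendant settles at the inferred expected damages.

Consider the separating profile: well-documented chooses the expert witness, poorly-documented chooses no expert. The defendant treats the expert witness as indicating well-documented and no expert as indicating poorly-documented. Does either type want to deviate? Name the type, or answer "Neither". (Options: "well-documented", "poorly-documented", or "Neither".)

The expert witness pays 24; no expert pays 12.
well-documented: assigned the expert witness, nets 24 − 1 = 23; deviating to no expert nets 12.
poorly-documented: assigned no expert, nets 12; deviating to the expert witness nets 24 − 2 = 22.
The poorly-documented type gains 10 by deviating.

poorly-documented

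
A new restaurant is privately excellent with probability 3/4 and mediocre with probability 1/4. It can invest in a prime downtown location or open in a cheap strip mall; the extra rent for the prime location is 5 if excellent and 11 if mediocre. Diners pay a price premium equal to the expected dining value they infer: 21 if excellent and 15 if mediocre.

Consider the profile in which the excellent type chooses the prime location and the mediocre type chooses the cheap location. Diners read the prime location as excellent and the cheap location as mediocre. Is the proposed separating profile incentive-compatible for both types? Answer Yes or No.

Yes

Under these beliefs, the prime location earns price premium 21 and the cheap location earns price premium 15.
excellent: the prime location nets 21 − 5 = 16; the cheap location nets 15. excellent prefers the prime location.
mediocre: the prime location nets 21 − 11 = 10; the cheap location nets 15. mediocre prefers the cheap location.
Neither type deviates, so the separating profile is an equilibrium.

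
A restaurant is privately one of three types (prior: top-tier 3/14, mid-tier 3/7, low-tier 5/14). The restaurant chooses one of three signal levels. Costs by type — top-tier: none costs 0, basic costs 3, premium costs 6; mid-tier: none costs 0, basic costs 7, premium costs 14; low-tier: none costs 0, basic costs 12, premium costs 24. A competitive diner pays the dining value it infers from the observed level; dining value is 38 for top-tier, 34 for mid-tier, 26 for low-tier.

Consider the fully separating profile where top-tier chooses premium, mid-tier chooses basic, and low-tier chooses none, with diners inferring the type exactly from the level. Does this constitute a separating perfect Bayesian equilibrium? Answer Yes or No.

Separating price premiums: premium → 38, basic → 34, none → 26.
top-tier (assigned premium): none: 26 − 0 = 26; basic: 34 − 3 = 31; premium: 38 − 6 = 32. top-tier stays.
mid-tier (assigned basic): none: 26 − 0 = 26; basic: 34 − 7 = 27; premium: 38 − 14 = 24. mid-tier stays.
low-tier (assigned none): none: 26 − 0 = 26; basic: 34 − 12 = 22; premium: 38 − 24 = 14. low-tier stays.
Every type prefers its assigned level; separation holds.

Yes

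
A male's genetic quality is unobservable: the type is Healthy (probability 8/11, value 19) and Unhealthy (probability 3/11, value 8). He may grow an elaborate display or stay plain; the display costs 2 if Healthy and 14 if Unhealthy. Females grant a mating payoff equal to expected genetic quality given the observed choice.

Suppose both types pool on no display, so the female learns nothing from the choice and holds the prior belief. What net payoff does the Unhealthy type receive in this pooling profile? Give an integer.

16

Pooled mating payoff = 8/11·19 + 3/11·8 = 16.
Unhealthy pays no cost for no display, so net payoff = 16.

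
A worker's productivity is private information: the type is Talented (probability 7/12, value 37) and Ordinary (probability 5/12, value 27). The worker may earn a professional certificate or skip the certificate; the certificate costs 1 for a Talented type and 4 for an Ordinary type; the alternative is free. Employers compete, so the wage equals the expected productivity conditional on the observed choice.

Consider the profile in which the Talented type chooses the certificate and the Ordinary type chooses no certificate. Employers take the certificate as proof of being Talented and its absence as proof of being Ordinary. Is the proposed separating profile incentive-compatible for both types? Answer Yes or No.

No

Under these beliefs, the certificate earns wage 37 and no certificate earns wage 27.
Talented: the certificate nets 37 − 1 = 36; no certificate nets 27. Talented prefers the certificate.
Ordinary: the certificate nets 37 − 4 = 33; no certificate nets 27. Ordinary would deviate to the certificate.
Ordinary has a profitable deviation, so the profile is not an equilibrium.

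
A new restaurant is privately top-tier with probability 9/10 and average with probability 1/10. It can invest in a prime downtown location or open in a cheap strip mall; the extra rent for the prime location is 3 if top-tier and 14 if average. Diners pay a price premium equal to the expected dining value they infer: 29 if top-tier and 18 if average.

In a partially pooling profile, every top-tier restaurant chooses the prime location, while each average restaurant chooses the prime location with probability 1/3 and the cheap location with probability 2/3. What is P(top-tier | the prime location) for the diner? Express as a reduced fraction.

P(the prime location) = (9/10)·1 + (1/10)·(1/3) = 14/15.
By Bayes' rule, P(top-tier | the prime location) = (9/10) / (14/15) = 27/28.

27/28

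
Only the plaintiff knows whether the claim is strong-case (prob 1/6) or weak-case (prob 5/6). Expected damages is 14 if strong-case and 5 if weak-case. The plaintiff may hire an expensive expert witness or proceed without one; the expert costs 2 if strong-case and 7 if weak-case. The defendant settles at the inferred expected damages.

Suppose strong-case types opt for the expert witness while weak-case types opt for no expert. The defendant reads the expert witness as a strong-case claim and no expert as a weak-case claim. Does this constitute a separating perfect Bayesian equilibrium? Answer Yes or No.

Under these beliefs, the expert witness earns settlement 14 and no expert earns settlement 5.
strong-case: the expert witness nets 14 − 2 = 12; no expert nets 5. strong-case prefers the expert witness.
weak-case: the expert witness nets 14 − 7 = 7; no expert nets 5. weak-case would deviate to the expert witness.
weak-case has a profitable deviation, so the profile is not an equilibrium.

No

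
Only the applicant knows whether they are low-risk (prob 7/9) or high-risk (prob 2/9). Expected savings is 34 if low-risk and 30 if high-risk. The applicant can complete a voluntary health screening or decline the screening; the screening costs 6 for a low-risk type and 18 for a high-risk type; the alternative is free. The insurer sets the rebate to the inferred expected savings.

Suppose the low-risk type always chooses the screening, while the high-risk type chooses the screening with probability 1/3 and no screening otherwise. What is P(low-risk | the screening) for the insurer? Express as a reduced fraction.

P(the screening) = (7/9)·1 + (2/9)·(1/3) = 23/27.
By Bayes' rule, P(low-risk | the screening) = (7/9) / (23/27) = 21/23.

21/23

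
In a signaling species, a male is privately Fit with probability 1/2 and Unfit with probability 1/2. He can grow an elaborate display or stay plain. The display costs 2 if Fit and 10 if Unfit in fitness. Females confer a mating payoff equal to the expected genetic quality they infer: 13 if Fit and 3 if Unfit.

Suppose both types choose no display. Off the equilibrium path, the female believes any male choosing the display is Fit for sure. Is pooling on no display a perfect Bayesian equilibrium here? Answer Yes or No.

On path, the female holds the prior and pays 1/2·13 + 1/2·3 = 8. Off path (the display), believing Fit, it pays 13.
Fit: no display nets 8; the display nets 13 − 2 = 11. Fit would deviate.
Unfit: no display nets 8; the display nets 13 − 10 = 3. Unfit stays.
A type deviates, so pooling fails.

No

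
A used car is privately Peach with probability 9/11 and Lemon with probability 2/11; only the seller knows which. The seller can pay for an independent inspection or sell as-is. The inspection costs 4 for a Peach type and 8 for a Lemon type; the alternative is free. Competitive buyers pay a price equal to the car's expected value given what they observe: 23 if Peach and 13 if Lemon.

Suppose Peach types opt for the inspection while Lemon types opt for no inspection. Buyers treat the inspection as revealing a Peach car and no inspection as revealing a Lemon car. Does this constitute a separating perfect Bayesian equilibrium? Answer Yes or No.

Under these beliefs, the inspection earns price 23 and no inspection earns price 13.
Peach: the inspection nets 23 − 4 = 19; no inspection nets 13. Peach prefers the inspection.
Lemon: the inspection nets 23 − 8 = 15; no inspection nets 13. Lemon would deviate to the inspection.
Lemon has a profitable deviation, so the profile is not an equilibrium.

No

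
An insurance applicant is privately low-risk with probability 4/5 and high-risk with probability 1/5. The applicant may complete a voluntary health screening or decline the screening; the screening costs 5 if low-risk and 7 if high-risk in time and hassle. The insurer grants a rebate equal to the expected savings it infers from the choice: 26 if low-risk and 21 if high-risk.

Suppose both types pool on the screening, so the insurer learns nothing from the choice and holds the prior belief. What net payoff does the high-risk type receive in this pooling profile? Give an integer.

18

Pooled rebate = 4/5·26 + 1/5·21 = 25.
high-risk pays cost 7 for the screening, so net payoff = 25 − 7 = 18.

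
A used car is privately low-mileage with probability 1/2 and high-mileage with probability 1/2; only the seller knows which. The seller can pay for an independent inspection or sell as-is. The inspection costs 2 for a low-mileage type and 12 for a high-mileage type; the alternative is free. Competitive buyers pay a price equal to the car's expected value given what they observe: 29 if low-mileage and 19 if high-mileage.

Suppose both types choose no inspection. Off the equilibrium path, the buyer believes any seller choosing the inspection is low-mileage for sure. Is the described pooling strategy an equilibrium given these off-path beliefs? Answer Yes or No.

On path, the buyer holds the prior and pays 1/2·29 + 1/2·19 = 24. Off path (the inspection), believing low-mileage, it pays 29.
low-mileage: no inspection nets 24; the inspection nets 29 − 2 = 27. low-mileage would deviate.
high-mileage: no inspection nets 24; the inspection nets 29 − 12 = 17. high-mileage stays.
A type deviates, so pooling fails.

No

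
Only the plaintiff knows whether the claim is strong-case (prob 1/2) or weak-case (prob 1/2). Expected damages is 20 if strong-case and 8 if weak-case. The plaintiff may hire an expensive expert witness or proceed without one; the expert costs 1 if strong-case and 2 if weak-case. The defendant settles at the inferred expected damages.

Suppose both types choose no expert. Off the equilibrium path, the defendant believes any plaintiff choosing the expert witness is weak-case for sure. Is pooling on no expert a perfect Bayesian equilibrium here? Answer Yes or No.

On path, the defendant holds the prior and pays 1/2·20 + 1/2·8 = 14. Off path (the expert witness), believing weak-case, it pays 8.
strong-case: no expert nets 14; the expert witness nets 8 − 1 = 7. strong-case stays.
weak-case: no expert nets 14; the expert witness nets 8 − 2 = 6. weak-case stays.
No type deviates, so pooling is sustained.

Yes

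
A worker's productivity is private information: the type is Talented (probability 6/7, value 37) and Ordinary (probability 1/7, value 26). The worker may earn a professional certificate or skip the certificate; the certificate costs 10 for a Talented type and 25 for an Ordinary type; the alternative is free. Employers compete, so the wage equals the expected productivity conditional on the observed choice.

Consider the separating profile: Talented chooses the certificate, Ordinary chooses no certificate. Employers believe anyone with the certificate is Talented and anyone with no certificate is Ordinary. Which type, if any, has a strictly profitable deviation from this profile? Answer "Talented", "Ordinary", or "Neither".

The certificate pays 37; no certificate pays 26.
Talented: assigned the certificate, nets 37 − 10 = 27; deviating to no certificate nets 26.
Ordinary: assigned no certificate, nets 26; deviating to the certificate nets 37 − 25 = 12.
Both types strictly prefer their assigned action; no profitable deviation.

Neither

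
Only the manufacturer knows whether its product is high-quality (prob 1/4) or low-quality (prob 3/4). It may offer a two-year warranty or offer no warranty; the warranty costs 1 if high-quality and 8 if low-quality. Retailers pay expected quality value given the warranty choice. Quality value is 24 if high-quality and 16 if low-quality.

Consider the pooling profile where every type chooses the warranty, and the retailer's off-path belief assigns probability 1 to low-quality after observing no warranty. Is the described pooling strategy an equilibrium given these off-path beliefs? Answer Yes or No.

No

On path, the retailer holds the prior and pays 1/4·24 + 3/4·16 = 18. Off path (no warranty), believing low-quality, it pays 16.
high-quality: the warranty nets 18 − 1 = 17; no warranty nets 16. high-quality stays.
low-quality: the warranty nets 18 − 8 = 10; no warranty nets 16. low-quality would deviate.
A type deviates, so pooling fails.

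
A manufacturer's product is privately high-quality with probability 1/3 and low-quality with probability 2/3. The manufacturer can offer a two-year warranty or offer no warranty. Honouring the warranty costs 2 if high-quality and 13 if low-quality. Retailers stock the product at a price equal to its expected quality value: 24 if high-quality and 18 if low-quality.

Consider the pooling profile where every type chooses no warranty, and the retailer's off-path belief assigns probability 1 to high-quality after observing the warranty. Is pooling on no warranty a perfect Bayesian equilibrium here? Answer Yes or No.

No

On path, the retailer holds the prior and pays 1/3·24 + 2/3·18 = 20. Off path (the warranty), believing high-quality, it pays 24.
high-quality: no warranty nets 20; the warranty nets 24 − 2 = 22. high-quality would deviate.
low-quality: no warranty nets 20; the warranty nets 24 − 13 = 11. low-quality stays.
A type deviates, so pooling fails.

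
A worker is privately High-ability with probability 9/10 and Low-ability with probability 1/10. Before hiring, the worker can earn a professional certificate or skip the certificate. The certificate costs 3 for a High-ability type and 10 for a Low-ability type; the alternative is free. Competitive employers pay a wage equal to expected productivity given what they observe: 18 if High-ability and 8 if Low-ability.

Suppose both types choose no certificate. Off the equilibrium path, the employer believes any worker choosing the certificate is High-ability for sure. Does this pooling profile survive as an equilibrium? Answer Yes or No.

Yes

On path, the employer holds the prior and pays 9/10·18 + 1/10·8 = 17. Off path (the certificate), believing High-ability, it pays 18.
High-ability: no certificate nets 17; the certificate nets 18 − 3 = 15. High-ability stays.
Low-ability: no certificate nets 17; the certificate nets 18 − 10 = 8. Low-ability stays.
No type deviates, so pooling is sustained.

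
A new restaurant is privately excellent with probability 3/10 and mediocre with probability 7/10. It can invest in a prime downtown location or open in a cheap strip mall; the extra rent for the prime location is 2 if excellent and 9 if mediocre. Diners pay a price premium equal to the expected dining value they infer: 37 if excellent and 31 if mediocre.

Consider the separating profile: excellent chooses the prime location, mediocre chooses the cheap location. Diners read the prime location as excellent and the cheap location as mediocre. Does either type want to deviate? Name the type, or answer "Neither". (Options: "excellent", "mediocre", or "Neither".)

The prime location pays 37; the cheap location pays 31.
excellent: assigned the prime location, nets 37 − 2 = 35; deviating to the cheap location nets 31.
mediocre: assigned the cheap location, nets 31; deviating to the prime location nets 37 − 9 = 28.
Both types strictly prefer their assigned action; no profitable deviation.

Neither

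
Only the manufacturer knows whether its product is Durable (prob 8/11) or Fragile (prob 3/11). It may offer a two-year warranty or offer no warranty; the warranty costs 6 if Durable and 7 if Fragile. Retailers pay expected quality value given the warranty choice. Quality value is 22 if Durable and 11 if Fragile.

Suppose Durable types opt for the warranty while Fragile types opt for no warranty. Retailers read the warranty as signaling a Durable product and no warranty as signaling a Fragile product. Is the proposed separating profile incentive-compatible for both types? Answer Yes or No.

Under these beliefs, the warranty earns price 22 and no warranty earns price 11.
Durable: the warranty nets 22 − 6 = 16; no warranty nets 11. Durable prefers the warranty.
Fragile: the warranty nets 22 − 7 = 15; no warranty nets 11. Fragile would deviate to the warranty.
Fragile has a profitable deviation, so the profile is not an equilibrium.

No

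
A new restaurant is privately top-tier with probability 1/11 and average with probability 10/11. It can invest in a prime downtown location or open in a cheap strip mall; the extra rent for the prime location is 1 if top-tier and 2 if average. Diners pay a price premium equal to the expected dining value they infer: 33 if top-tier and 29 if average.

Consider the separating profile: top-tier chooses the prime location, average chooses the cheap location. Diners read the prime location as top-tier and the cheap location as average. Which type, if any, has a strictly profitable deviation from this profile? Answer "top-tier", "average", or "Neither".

average

The prime location pays 33; the cheap location pays 29.
top-tier: assigned the prime location, nets 33 − 1 = 32; deviating to the cheap location nets 29.
average: assigned the cheap location, nets 29; deviating to the prime location nets 33 − 2 = 31.
The average type gains 2 by deviating.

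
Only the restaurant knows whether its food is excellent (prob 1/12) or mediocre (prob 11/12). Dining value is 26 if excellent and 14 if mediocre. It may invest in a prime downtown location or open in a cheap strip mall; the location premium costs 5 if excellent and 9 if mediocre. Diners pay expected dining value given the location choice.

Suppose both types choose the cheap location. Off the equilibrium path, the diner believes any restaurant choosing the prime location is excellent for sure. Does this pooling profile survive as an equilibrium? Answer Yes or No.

No

On path, the diner holds the prior and pays 1/12·26 + 11/12·14 = 15. Off path (the prime location), believing excellent, it pays 26.
excellent: the cheap location nets 15; the prime location nets 26 − 5 = 21. excellent would deviate.
mediocre: the cheap location nets 15; the prime location nets 26 − 9 = 17. mediocre would deviate.
A type deviates, so pooling fails.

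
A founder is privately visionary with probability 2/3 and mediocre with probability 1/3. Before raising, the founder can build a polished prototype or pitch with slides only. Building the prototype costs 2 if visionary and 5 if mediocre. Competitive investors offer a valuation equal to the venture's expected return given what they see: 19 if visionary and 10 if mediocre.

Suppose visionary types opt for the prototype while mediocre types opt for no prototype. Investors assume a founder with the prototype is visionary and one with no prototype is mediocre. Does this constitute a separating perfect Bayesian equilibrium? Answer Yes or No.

No

Under these beliefs, the prototype earns valuation 19 and no prototype earns valuation 10.
visionary: the prototype nets 19 − 2 = 17; no prototype nets 10. visionary prefers the prototype.
mediocre: the prototype nets 19 − 5 = 14; no prototype nets 10. mediocre would deviate to the prototype.
mediocre has a profitable deviation, so the profile is not an equilibrium.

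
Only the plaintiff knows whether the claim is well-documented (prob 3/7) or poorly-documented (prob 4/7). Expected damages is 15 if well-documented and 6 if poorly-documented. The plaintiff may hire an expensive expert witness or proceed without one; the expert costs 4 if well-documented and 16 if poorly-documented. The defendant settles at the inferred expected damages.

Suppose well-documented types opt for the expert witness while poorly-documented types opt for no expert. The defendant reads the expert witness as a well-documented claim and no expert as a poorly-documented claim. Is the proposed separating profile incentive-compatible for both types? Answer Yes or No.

Yes

Under these beliefs, the expert witness earns settlement 15 and no expert earns settlement 6.
well-documented: the expert witness nets 15 − 4 = 11; no expert nets 6. well-documented prefers the expert witness.
poorly-documented: the expert witness nets 15 − 16 = -1; no expert nets 6. poorly-documented prefers no expert.
Neither type deviates, so the separating profile is an equilibrium.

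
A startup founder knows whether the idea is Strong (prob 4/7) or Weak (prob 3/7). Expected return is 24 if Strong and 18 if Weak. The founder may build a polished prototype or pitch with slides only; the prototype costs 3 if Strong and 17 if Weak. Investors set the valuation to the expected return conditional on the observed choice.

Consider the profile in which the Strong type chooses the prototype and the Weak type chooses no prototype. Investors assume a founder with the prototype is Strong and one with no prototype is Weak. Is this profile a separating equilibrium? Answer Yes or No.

Yes

Under these beliefs, the prototype earns valuation 24 and no prototype earns valuation 18.
Strong: the prototype nets 24 − 3 = 21; no prototype nets 18. Strong prefers the prototype.
Weak: the prototype nets 24 − 17 = 7; no prototype nets 18. Weak prefers no prototype.
Neither type deviates, so the separating profile is an equilibrium.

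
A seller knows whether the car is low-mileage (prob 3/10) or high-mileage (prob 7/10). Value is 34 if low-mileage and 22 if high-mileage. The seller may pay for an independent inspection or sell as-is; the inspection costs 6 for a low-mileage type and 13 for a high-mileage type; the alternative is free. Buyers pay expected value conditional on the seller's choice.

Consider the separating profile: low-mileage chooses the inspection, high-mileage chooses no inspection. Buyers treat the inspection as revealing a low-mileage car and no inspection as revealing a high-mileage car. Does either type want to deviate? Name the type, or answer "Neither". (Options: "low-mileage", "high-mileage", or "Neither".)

Neither

The inspection pays 34; no inspection pays 22.
low-mileage: assigned the inspection, nets 34 − 6 = 28; deviating to no inspection nets 22.
high-mileage: assigned no inspection, nets 22; deviating to the inspection nets 34 − 13 = 21.
Both types strictly prefer their assigned action; no profitable deviation.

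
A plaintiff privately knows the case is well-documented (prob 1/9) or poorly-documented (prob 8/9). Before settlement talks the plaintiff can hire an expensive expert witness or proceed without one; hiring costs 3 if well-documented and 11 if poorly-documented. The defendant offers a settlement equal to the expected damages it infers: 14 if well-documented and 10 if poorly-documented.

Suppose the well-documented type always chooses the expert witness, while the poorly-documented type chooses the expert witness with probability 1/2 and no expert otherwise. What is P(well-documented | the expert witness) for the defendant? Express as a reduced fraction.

P(the expert witness) = (1/9)·1 + (8/9)·(1/2) = 5/9.
By Bayes' rule, P(well-documented | the expert witness) = (1/9) / (5/9) = 1/5.

1/5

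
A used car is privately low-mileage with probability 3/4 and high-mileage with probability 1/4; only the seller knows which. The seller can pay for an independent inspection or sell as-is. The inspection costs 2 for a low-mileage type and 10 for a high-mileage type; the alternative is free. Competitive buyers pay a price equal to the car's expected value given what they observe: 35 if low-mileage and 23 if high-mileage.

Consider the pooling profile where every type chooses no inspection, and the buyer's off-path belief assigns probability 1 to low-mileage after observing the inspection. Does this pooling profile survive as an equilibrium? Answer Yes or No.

No

On path, the buyer holds the prior and pays 3/4·35 + 1/4·23 = 32. Off path (the inspection), believing low-mileage, it pays 35.
low-mileage: no inspection nets 32; the inspection nets 35 − 2 = 33. low-mileage would deviate.
high-mileage: no inspection nets 32; the inspection nets 35 − 10 = 25. high-mileage stays.
A type deviates, so pooling fails.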